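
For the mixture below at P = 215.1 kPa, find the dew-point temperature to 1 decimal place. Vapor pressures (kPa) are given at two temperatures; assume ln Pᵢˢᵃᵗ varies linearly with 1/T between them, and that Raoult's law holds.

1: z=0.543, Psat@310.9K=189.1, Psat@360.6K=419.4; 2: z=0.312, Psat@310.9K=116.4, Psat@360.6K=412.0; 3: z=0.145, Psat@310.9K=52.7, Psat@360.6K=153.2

T = 337.2 K

Dew-point temperature: Σzᵢ·P/Pᵢˢᵃᵗ(T) = 1. Interpolate ln Pᵢˢᵃᵗ = aᵢ + bᵢ/T.
  T = 310.9 K: ΣzᵢP/Pᵢˢᵃᵗ = 1.7860
  T = 360.6 K: ΣzᵢP/Pᵢˢᵃᵗ = 0.6450
  T = 335.8 K: ΣzᵢP/Pᵢˢᵃᵗ = 1.0278
  T = 348.2 K: ΣzᵢP/Pᵢˢᵃᵗ = 0.8067
  T = 342.0 K: ΣzᵢP/Pᵢˢᵃᵗ = 0.9083
  T = 338.9 K: ΣzᵢP/Pᵢˢᵃᵗ = 0.9656
  T = 337.4 K: ΣzᵢP/Pᵢˢᵃᵗ = 0.9950
Interpolating between 335.8 K and 337.4 K gives T ≈ 337.2 K.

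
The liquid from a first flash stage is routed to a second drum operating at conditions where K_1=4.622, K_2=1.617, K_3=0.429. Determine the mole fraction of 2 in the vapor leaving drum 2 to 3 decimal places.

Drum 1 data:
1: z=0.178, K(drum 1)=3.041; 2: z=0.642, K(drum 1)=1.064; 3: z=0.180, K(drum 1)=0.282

y_2 (drum 2) = 0.659

Drum 1:
Let ψ₁ = V/F and solve Σ zᵢ(Kᵢ−1)/(1+ψ₁(Kᵢ−1)) = 0.
Check two-phase: ΣzᵢKᵢ = 1.275 > 1 and Σzᵢ/Kᵢ = 1.300 > 1, so g(0) = 0.275 > 0 and g(1) = -0.300 < 0.
Iterate (Newton) starting at ψ₁ = 0.5:
  ψ₁ = 0.500: g = 0.0180, g' = -0.410 → ψ₁ = 0.544
  ψ₁ = 0.544: g = -0.0002, g' = -0.419 → ψ₁ = 0.543
Converged at ψ₁ = 0.543.
Drum-1 compositions:
  1: x = 0.084, y = 0.257
  2: x = 0.620, y = 0.660
  3: x = 0.295, y = 0.083
Drum-2 feed = drum-1 liquid: z₂ = (0.0844, 0.6204, 0.2952).
Drum 2:
Let ψ₂ = V/F and solve Σ zᵢ(Kᵢ−1)/(1+ψ₂(Kᵢ−1)) = 0.
Check two-phase: ΣzᵢKᵢ = 1.520 > 1 and Σzᵢ/Kᵢ = 1.090 > 1, so g(0) = 0.520 > 0 and g(1) = -0.090 < 0.
Newton iteration, ψ₂⁰ = 0.32:
  ψ₂ = 0.320: g = 0.2550, g' = -0.546 → ψ₂ = 0.787
  ψ₂ = 0.787: g = 0.0310, g' = -0.499 → ψ₂ = 0.849
  ψ₂ = 0.849: g = -0.0009, g' = -0.531 → ψ₂ = 0.847
Converged at ψ₂ = 0.847.
  1: x = 0.021, y = 0.096
  2: x = 0.407, y = 0.659
  3: x = 0.572, y = 0.245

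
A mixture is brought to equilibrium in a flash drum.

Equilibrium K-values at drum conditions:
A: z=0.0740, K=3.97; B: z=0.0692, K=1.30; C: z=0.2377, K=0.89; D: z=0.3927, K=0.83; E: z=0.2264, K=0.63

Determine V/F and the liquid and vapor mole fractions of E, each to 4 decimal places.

V/F = 0.1194, x_E = 0.2369, y_E = 0.1492

Material balance + equilibrium reduce to Σ zᵢ(Kᵢ−1)/(1+V/F(Kᵢ−1)) = 0.
Feasibility: ΣzᵢKᵢ = 1.0639, Σzᵢ/Kᵢ = 1.1714 — both > 1, two phases present.
Newton iteration, V/F⁰ = 0.5:
  V/F = 0.5000: g = -0.09692, g' = -0.1739 → V/F = 0.0000
  V/F = 0.0000: g = 0.06387, g' = -0.7042 → V/F = 0.0907
  V/F = 0.0907: g = 0.01246, g' = -0.4588 → V/F = 0.1179
  V/F = 0.1179: g = 0.00065, g' = -0.4126 → V/F = 0.1194
Converged at V/F = 0.1194.
Compositions from xᵢ = zᵢ/(1+V/F(Kᵢ−1)), yᵢ = Kᵢxᵢ:
  A: x = 0.0546, y = 0.2169
  B: x = 0.0668, y = 0.0868
  C: x = 0.2409, y = 0.2144
  D: x = 0.4008, y = 0.3327
  E: x = 0.2369, y = 0.1492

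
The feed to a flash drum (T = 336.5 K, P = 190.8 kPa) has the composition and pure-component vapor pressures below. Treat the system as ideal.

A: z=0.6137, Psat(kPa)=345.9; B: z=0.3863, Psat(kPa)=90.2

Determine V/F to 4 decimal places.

Raoult's law: Kᵢ = Pᵢˢᵃᵗ/P = Pᵢˢᵃᵗ/190.8.
  K_A = 345.9/190.8 = 1.812893, K_B = 90.2/190.8 = 0.472746
Material balance + equilibrium reduce to Σ zᵢ(Kᵢ−1)/(1+V/F(Kᵢ−1)) = 0.
Check two-phase: ΣzᵢKᵢ = 1.2952 > 1 and Σzᵢ/Kᵢ = 1.1557 > 1, so g(0) = 0.2952 > 0 and g(1) = -0.1557 < 0.
Binary case is linear: z₁(K₁−1)(1+V/F(K₂−1)) + z₂(K₂−1)(1+V/F(K₁−1)) = 0
⇒ V/F = [z₁(K₁−1)+z₂(K₂−1)] / [−(K₁−1)(K₂−1)] = 0.29519/0.42860 = 0.6887

V/F = 0.6887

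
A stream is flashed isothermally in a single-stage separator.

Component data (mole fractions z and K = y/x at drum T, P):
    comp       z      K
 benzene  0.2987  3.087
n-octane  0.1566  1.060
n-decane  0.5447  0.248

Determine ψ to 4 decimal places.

ψ = 0.1698

Material balance + equilibrium reduce to Σ zᵢ(Kᵢ−1)/(1+ψ(Kᵢ−1)) = 0.
Check two-phase: ΣzᵢKᵢ = 1.2232 > 1 and Σzᵢ/Kᵢ = 2.4409 > 1, so g(0) = 0.2232 > 0 and g(1) = -1.4409 < 0.
Newton–Raphson from ψ = 0.6:
  ψ = 0.6000: g = -0.46052, g' = -1.2798 → ψ = 0.2401
  ψ = 0.2401: g = -0.07536, g' = -1.0366 → ψ = 0.1674
  ψ = 0.1674: g = 0.00263, g' = -1.1182 → ψ = 0.1698
Converged at ψ = 0.1698.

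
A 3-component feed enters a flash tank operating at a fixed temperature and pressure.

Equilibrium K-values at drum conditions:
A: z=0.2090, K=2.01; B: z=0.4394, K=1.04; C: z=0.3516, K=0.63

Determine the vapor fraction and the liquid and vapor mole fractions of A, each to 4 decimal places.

ψ = 0.4873, x_A = 0.1401, y_A = 0.2815

Material balance + equilibrium reduce to Σ zᵢ(Kᵢ−1)/(1+ψ(Kᵢ−1)) = 0.
Check two-phase: ΣzᵢKᵢ = 1.0986 > 1 and Σzᵢ/Kᵢ = 1.0846 > 1, so g(0) = 0.0986 > 0 and g(1) = -0.0846 < 0.
Iterate (Newton) starting at ψ = 0.5:
  ψ = 0.5000: g = -0.00213, g' = -0.1673 → ψ = 0.4873
Converged at ψ = 0.4873.
Compositions from xᵢ = zᵢ/(1+ψ(Kᵢ−1)), yᵢ = Kᵢxᵢ:
  A: x = 0.1401, y = 0.2815
  B: x = 0.4310, y = 0.4482
  C: x = 0.4289, y = 0.2702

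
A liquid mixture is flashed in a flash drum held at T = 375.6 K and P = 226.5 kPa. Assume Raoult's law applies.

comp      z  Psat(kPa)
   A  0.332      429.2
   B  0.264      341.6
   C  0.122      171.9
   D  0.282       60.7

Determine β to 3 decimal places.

β = 0.412

Raoult's law: Kᵢ = Pᵢˢᵃᵗ/P = Pᵢˢᵃᵗ/226.5.
  K_A = 429.2/226.5 = 1.89492, K_B = 341.6/226.5 = 1.50817, K_C = 171.9/226.5 = 0.75894, K_D = 60.7/226.5 = 0.26799
Material balance + equilibrium reduce to Σ zᵢ(Kᵢ−1)/(1+β(Kᵢ−1)) = 0.
Feasibility: ΣzᵢKᵢ = 1.195, Σzᵢ/Kᵢ = 1.563 — both > 1, two phases present.
Newton–Raphson from β = 0.68:
  β = 0.680: g = -0.1618, g' = -0.750 → β = 0.464
  β = 0.464: g = -0.0273, g' = -0.533 → β = 0.413
  β = 0.413: g = -0.0007, g' = -0.507 → β = 0.412
Converged at β = 0.412.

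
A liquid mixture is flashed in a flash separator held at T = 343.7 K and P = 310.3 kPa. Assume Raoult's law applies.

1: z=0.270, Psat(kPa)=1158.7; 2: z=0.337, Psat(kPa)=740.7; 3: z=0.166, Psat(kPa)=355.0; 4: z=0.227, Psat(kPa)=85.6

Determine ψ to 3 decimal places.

ψ = 0.876

Raoult's law: Kᵢ = Pᵢˢᵃᵗ/P = Pᵢˢᵃᵗ/310.3.
  K_1 = 1158.7/310.3 = 3.73413, K_2 = 740.7/310.3 = 2.38704, K_3 = 355.0/310.3 = 1.14405, K_4 = 85.6/310.3 = 0.27586
Rachford–Rice: g(ψ) = Σ zᵢ(Kᵢ−1)/(1+ψ(Kᵢ−1)) = 0.
g(0) = ΣzᵢKᵢ − 1 = 1.065 and g(1) = 1 − Σzᵢ/Kᵢ = -0.181, so a root lies in (0, 1).
Newton–Raphson from ψ = 0.5:
  ψ = 0.500: g = 0.3525, g' = -0.882 → ψ = 0.900
  ψ = 0.900: g = -0.0293, g' = -1.280 → ψ = 0.877
  ψ = 0.877: g = -0.0009, g' = -1.203 → ψ = 0.876
Converged at ψ = 0.876.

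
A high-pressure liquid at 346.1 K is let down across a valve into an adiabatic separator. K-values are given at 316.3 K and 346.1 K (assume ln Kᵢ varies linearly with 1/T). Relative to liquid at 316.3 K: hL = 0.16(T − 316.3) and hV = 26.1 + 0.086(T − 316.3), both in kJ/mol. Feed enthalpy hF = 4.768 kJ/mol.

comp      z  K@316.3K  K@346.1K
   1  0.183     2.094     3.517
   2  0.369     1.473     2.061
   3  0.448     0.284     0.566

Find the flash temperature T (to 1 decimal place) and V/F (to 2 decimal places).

Adiabatic flash: solve Rachford–Rice at each trial T, then check hF = ψ·hV(T) + (1−ψ)·hL(T).
  T = 316.3 K: K = (2.094, 1.473, 0.284), RR gives ψ = 0.103, H_out = 2.691 kJ/mol
  T = 346.1 K: K = (3.517, 2.061, 0.566), RR gives ψ = 0.950, H_out = 27.467 kJ/mol
  T = 331.2 K: K = (2.746, 1.756, 0.407), RR gives ψ = 0.492, H_out = 14.690 kJ/mol
  T = 323.8 K: K = (2.407, 1.612, 0.342), RR gives ψ = 0.308, H_out = 9.067 kJ/mol
  T = 320.1 K: K = (2.249, 1.543, 0.312), RR gives ψ = 0.211, H_out = 6.068 kJ/mol
  T = 318.2 K: K = (2.171, 1.508, 0.298), RR gives ψ = 0.159, H_out = 4.427 kJ/mol
Linear interpolation between T = 318.2 (H_out = 4.427) and T = 320.1 (H_out = 6.068) on hF = 4.768 gives T ≈ 318.6 K, at which ψ = 0.17.

T = 318.6 K, V/F = 0.17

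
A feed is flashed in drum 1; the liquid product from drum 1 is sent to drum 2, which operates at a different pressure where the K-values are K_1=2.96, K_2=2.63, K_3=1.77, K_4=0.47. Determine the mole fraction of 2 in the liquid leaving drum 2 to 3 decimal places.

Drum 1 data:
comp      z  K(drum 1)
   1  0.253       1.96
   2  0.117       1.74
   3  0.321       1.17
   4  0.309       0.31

Drum 1:
Rachford–Rice: g(ψ₁) = Σ zᵢ(Kᵢ−1)/(1+ψ₁(Kᵢ−1)) = 0.
Feasibility: ΣzᵢKᵢ = 1.171, Σzᵢ/Kᵢ = 1.467 — both > 1, two phases present.
Newton–Raphson from ψ₁ = 0.59:
  ψ₁ = 0.590: g = -0.0947, g' = -0.552 → ψ₁ = 0.419
  ψ₁ = 0.419: g = -0.0095, g' = -0.455 → ψ₁ = 0.398
Converged at ψ₁ = 0.398.
Drum-1 compositions:
  1: x = 0.183, y = 0.359
  2: x = 0.090, y = 0.157
  3: x = 0.301, y = 0.352
  4: x = 0.426, y = 0.132
Drum-2 feed = drum-1 liquid: z₂ = (0.1831, 0.0904, 0.3007, 0.4258).
Drum 2:
Newton iteration, ψ₂⁰ = 0.39:
  ψ₂ = 0.390: g = 0.1871, g' = -0.611 → ψ₂ = 0.696
  ψ₂ = 0.696: g = 0.0140, g' = -0.554 → ψ₂ = 0.721
Converged at ψ₂ = 0.721.
  1: x = 0.076, y = 0.225
  2: x = 0.042, y = 0.109
  3: x = 0.193, y = 0.342
  4: x = 0.689, y = 0.324

x_2 (drum 2) = 0.042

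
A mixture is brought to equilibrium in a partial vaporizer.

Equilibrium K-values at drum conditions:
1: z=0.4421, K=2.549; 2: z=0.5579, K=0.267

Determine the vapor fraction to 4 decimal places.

ψ = 0.2430

Material balance + equilibrium reduce to Σ zᵢ(Kᵢ−1)/(1+ψ(Kᵢ−1)) = 0.
Check two-phase: ΣzᵢKᵢ = 1.2759 > 1 and Σzᵢ/Kᵢ = 2.2630 > 1, so g(0) = 0.2759 > 0 and g(1) = -1.2630 < 0.
Binary case is linear: z₁(K₁−1)(1+ψ(K₂−1)) + z₂(K₂−1)(1+ψ(K₁−1)) = 0
⇒ ψ = [z₁(K₁−1)+z₂(K₂−1)] / [−(K₁−1)(K₂−1)] = 0.27587/1.13542 = 0.2430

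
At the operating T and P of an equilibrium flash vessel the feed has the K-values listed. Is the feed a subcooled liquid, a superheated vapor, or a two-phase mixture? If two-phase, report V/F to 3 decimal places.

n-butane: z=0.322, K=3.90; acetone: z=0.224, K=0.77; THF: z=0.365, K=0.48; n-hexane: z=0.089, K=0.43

two-phase, V/F = 0.494

ΣzᵢKᵢ = 1.642; Σzᵢ/Kᵢ = 1.341.
Both exceed 1, so a two-phase solution exists.
Rachford–Rice: g(ψ) = Σ zᵢ(Kᵢ−1)/(1+ψ(Kᵢ−1)) = 0.
Iterate (Newton) starting at ψ = 0.5:
  ψ = 0.500: g = -0.0045, g' = -0.703 → ψ = 0.494
Converged at ψ = 0.494.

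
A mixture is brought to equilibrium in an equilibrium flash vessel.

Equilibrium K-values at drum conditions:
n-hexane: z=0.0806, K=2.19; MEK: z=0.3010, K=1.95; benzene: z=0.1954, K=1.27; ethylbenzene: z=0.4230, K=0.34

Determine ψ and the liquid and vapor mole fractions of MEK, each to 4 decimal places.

ψ = 0.2884, x_MEK = 0.2363, y_MEK = 0.4607

Let ψ = V/F and solve Σ zᵢ(Kᵢ−1)/(1+ψ(Kᵢ−1)) = 0.
g(0) = ΣzᵢKᵢ − 1 = 0.1554 and g(1) = 1 − Σzᵢ/Kᵢ = -0.5891, so a root lies in (0, 1).
Newton iteration, ψ⁰ = 0.66:
  ψ = 0.6600: g = -0.22040, g' = -0.7271 → ψ = 0.3569
  ψ = 0.3569: g = -0.03621, g' = -0.5349 → ψ = 0.2892
  ψ = 0.2892: g = -0.00042, g' = -0.5240 → ψ = 0.2884
Converged at ψ = 0.2884.
Compositions from xᵢ = zᵢ/(1+ψ(Kᵢ−1)), yᵢ = Kᵢxᵢ:
  n-hexane: x = 0.0600, y = 0.1314
  MEK: x = 0.2363, y = 0.4607
  benzene: x = 0.1813, y = 0.2302
  ethylbenzene: x = 0.5224, y = 0.1776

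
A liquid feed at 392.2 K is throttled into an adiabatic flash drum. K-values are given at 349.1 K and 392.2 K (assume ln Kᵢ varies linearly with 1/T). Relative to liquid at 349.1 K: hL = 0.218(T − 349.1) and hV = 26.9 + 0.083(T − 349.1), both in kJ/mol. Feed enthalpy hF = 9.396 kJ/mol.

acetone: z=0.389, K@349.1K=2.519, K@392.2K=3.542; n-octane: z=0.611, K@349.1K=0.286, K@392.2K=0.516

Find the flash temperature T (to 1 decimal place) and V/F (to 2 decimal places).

Adiabatic flash: solve Rachford–Rice at each trial T, then check hF = ψ·hV(T) + (1−ψ)·hL(T).
  T = 349.1 K: K = (2.519, 0.286), RR gives ψ = 0.143, H_out = 3.835 kJ/mol
  T = 392.2 K: K = (3.542, 0.516), RR gives ψ = 0.563, H_out = 21.272 kJ/mol
  T = 370.6 K: K = (3.016, 0.391), RR gives ψ = 0.335, H_out = 12.729 kJ/mol
  T = 359.9 K: K = (2.765, 0.336), RR gives ψ = 0.240, H_out = 8.451 kJ/mol
  T = 365.2 K: K = (2.888, 0.362), RR gives ψ = 0.286, H_out = 10.594 kJ/mol
  T = 362.5 K: K = (2.825, 0.349), RR gives ψ = 0.263, H_out = 9.509 kJ/mol
  T = 361.2 K: K = (2.795, 0.342), RR gives ψ = 0.251, H_out = 8.982 kJ/mol
Linear interpolation between T = 361.2 (H_out = 8.982) and T = 362.5 (H_out = 9.509) on hF = 9.396 gives T ≈ 362.2 K, at which ψ = 0.26.

T = 362.2 K, V/F = 0.26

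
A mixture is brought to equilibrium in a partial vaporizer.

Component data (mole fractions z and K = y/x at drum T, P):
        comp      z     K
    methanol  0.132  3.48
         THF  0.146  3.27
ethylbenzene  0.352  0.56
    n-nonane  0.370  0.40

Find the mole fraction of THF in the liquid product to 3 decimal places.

Let ψ = V/F and solve Σ zᵢ(Kᵢ−1)/(1+ψ(Kᵢ−1)) = 0.
Check two-phase: ΣzᵢKᵢ = 1.282 > 1 and Σzᵢ/Kᵢ = 1.636 > 1, so g(0) = 0.282 > 0 and g(1) = -0.636 < 0.
Iterate (Newton) starting at ψ = 0.3:
  ψ = 0.300: g = -0.0643, g' = -0.822 → ψ = 0.222
  ψ = 0.222: g = 0.0040, g' = -0.932 → ψ = 0.226
Converged at ψ = 0.226.
Compositions from xᵢ = zᵢ/(1+ψ(Kᵢ−1)), yᵢ = Kᵢxᵢ:
  methanol: x = 0.085, y = 0.294
  THF: x = 0.096, y = 0.316
  ethylbenzene: x = 0.391, y = 0.219
  n-nonane: x = 0.428, y = 0.171

x_THF = 0.096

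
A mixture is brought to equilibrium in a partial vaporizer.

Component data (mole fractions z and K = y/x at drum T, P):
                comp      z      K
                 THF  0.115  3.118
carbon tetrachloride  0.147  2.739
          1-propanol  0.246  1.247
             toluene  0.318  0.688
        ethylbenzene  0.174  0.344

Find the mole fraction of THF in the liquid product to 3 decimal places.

Iterate (Newton) starting at V/F = 0.35:
  V/F = 0.350: g = 0.0952, g' = -0.520 → V/F = 0.533
  V/F = 0.533: g = 0.0062, g' = -0.467 → V/F = 0.546
Converged at V/F = 0.546.
Compositions from xᵢ = zᵢ/(1+V/F(Kᵢ−1)), yᵢ = Kᵢxᵢ:
  THF: x = 0.053, y = 0.166
  carbon tetrachloride: x = 0.075, y = 0.206
  1-propanol: x = 0.217, y = 0.270
  toluene: x = 0.383, y = 0.264
  ethylbenzene: x = 0.271, y = 0.093

x_THF = 0.053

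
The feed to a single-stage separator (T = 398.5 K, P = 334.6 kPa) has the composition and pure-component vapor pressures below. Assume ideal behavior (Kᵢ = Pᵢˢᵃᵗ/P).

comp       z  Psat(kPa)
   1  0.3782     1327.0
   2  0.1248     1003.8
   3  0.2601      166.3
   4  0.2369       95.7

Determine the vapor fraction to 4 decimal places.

Raoult's law: Kᵢ = Pᵢˢᵃᵗ/P = Pᵢˢᵃᵗ/334.6.
  K_1 = 1327.0/334.6 = 3.965929, K_2 = 1003.8/334.6 = 3.000000, K_3 = 166.3/334.6 = 0.497011, K_4 = 95.7/334.6 = 0.286013
Let ψ = V/F and solve Σ zᵢ(Kᵢ−1)/(1+ψ(Kᵢ−1)) = 0.
Check two-phase: ΣzᵢKᵢ = 2.0713 > 1 and Σzᵢ/Kᵢ = 1.4886 > 1, so g(0) = 1.0713 > 0 and g(1) = -0.4886 < 0.
Newton iteration, ψ⁰ = 0.68:
  ψ = 0.6800: g = -0.05001, g' = -1.0634 → ψ = 0.6330
  ψ = 0.6330: g = -0.00055, g' = -1.0428 → ψ = 0.6324
Converged at ψ = 0.6324.

ψ = 0.6324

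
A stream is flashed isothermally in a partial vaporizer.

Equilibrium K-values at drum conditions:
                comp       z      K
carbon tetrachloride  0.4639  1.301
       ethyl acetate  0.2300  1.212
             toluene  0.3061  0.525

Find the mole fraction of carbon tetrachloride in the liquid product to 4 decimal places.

x_carbon tetrachloride = 0.4218

Material balance + equilibrium reduce to Σ zᵢ(Kᵢ−1)/(1+ψ(Kᵢ−1)) = 0.
g(0) = ΣzᵢKᵢ − 1 = 0.0430 and g(1) = 1 − Σzᵢ/Kᵢ = -0.1294, so a root lies in (0, 1).
Newton–Raphson from ψ = 0.57:
  ψ = 0.5700: g = -0.03669, g' = -0.1687 → ψ = 0.3525
  ψ = 0.3525: g = -0.00303, g' = -0.1429 → ψ = 0.3313
  ψ = 0.3313: g = -0.00002, g' = -0.1410 → ψ = 0.3312
Converged at ψ = 0.3312.
Compositions from xᵢ = zᵢ/(1+ψ(Kᵢ−1)), yᵢ = Kᵢxᵢ:
  carbon tetrachloride: x = 0.4218, y = 0.5488
  ethyl acetate: x = 0.2149, y = 0.2605
  toluene: x = 0.3632, y = 0.1907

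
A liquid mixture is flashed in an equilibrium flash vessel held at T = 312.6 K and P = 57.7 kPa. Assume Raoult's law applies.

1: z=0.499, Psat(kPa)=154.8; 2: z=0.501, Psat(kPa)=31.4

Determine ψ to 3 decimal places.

Raoult's law: Kᵢ = Pᵢˢᵃᵗ/P = Pᵢˢᵃᵗ/57.7.
  K_1 = 154.8/57.7 = 2.68284, K_2 = 31.4/57.7 = 0.54419
Let ψ = V/F and solve Σ zᵢ(Kᵢ−1)/(1+ψ(Kᵢ−1)) = 0.
g(0) = ΣzᵢKᵢ − 1 = 0.611 and g(1) = 1 − Σzᵢ/Kᵢ = -0.107, so a root lies in (0, 1).
Binary case is linear: z₁(K₁−1)(1+ψ(K₂−1)) + z₂(K₂−1)(1+ψ(K₁−1)) = 0
⇒ ψ = [z₁(K₁−1)+z₂(K₂−1)] / [−(K₁−1)(K₂−1)] = 0.6114/0.7670 = 0.797

ψ = 0.797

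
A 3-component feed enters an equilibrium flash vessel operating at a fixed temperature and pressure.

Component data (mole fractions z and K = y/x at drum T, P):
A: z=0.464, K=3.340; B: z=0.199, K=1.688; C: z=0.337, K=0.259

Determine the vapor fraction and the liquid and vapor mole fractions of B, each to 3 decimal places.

Rachford–Rice: g(ψ) = Σ zᵢ(Kᵢ−1)/(1+ψ(Kᵢ−1)) = 0.
g(0) = ΣzᵢKᵢ − 1 = 0.973 and g(1) = 1 − Σzᵢ/Kᵢ = -0.558, so a root lies in (0, 1).
Iterate (Newton) starting at ψ = 0.5:
  ψ = 0.500: g = 0.2055, g' = -1.059 → ψ = 0.694
  ψ = 0.694: g = -0.0078, g' = -1.197 → ψ = 0.688
Converged at ψ = 0.688.
Compositions from xᵢ = zᵢ/(1+ψ(Kᵢ−1)), yᵢ = Kᵢxᵢ:
  A: x = 0.178, y = 0.594
  B: x = 0.135, y = 0.228
  C: x = 0.687, y = 0.178

ψ = 0.688, x_B = 0.135, y_B = 0.228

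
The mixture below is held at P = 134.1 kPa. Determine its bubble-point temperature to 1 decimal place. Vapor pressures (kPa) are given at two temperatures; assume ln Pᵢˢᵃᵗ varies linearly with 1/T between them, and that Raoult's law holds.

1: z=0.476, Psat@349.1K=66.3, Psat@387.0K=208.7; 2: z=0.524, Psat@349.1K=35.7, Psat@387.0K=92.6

Bubble-point temperature: ΣzᵢPᵢˢᵃᵗ(T) = P. Interpolate ln Pᵢˢᵃᵗ = aᵢ + bᵢ/T.
  T = 349.1 K: ΣzᵢPᵢˢᵃᵗ = 50.27 kPa
  T = 387.0 K: ΣzᵢPᵢˢᵃᵗ = 147.86 kPa
  T = 368.1 K: ΣzᵢPᵢˢᵃᵗ = 88.67 kPa
  T = 377.6 K: ΣzᵢPᵢˢᵃᵗ = 115.37 kPa
  T = 382.3 K: ΣzᵢPᵢˢᵃᵗ = 130.80 kPa
  T = 384.6 K: ΣzᵢPᵢˢᵃᵗ = 138.94 kPa
Interpolating between 382.3 K and 384.6 K gives T ≈ 383.2 K.

T = 383.2 K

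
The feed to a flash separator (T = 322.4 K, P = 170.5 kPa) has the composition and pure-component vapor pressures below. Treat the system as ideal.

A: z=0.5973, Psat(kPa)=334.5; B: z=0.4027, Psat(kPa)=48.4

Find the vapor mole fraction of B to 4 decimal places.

Raoult's law: Kᵢ = Pᵢˢᵃᵗ/P = Pᵢˢᵃᵗ/170.5.
  K_A = 334.5/170.5 = 1.961877, K_B = 48.4/170.5 = 0.283871
Binary case is linear: z₁(K₁−1)(1+ψ(K₂−1)) + z₂(K₂−1)(1+ψ(K₁−1)) = 0
⇒ ψ = [z₁(K₁−1)+z₂(K₂−1)] / [−(K₁−1)(K₂−1)] = 0.28614/0.68883 = 0.4154
Compositions from xᵢ = zᵢ/(1+ψ(Kᵢ−1)), yᵢ = Kᵢxᵢ:
  A: x = 0.4268, y = 0.8373
  B: x = 0.5732, y = 0.1627

y_B = 0.1627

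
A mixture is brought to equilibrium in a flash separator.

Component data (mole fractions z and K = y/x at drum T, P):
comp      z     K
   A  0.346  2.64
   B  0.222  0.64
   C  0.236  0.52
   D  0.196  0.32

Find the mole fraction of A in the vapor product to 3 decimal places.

y_A = 0.621

Newton iteration, ψ⁰ = 0.5:
  ψ = 0.500: g = -0.1367, g' = -0.626 → ψ = 0.282
  ψ = 0.282: g = 0.0034, g' = -0.682 → ψ = 0.287
Converged at ψ = 0.287.
Compositions from xᵢ = zᵢ/(1+ψ(Kᵢ−1)), yᵢ = Kᵢxᵢ:
  A: x = 0.235, y = 0.621
  B: x = 0.248, y = 0.158
  C: x = 0.274, y = 0.142
  D: x = 0.243, y = 0.078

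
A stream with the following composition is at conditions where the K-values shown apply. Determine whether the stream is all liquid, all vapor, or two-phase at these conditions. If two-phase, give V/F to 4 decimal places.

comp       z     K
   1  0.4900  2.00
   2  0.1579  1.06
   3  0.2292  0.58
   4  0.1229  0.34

two-phase, V/F = 0.7232

ΣzᵢKᵢ = 1.3221; Σzᵢ/Kᵢ = 1.1506.
Both exceed 1, so a two-phase solution exists.
Iterate (Newton) starting at ψ = 0.44:
  ψ = 0.4400: g = 0.11711, g' = -0.4040 → ψ = 0.7299
  ψ = 0.7299: g = -0.00299, g' = -0.4476 → ψ = 0.7232
Converged at ψ = 0.7232.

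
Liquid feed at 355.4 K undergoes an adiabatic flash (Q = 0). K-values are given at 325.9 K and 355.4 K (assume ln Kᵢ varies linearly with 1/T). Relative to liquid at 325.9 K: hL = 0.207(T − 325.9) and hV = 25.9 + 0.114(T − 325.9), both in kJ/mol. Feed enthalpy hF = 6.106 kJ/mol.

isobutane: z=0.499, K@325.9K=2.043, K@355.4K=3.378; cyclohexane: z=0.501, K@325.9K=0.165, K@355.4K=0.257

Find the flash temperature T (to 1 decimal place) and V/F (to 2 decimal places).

T = 330.7 K, V/F = 0.20

Adiabatic flash: solve Rachford–Rice at each trial T, then check hF = ψ·hV(T) + (1−ψ)·hL(T).
  T = 325.9 K: K = (2.043, 0.165), RR gives ψ = 0.117, H_out = 3.037 kJ/mol
  T = 355.4 K: K = (3.378, 0.257), RR gives ψ = 0.461, H_out = 16.780 kJ/mol
  T = 340.6 K: K = (2.654, 0.208), RR gives ψ = 0.327, H_out = 11.062 kJ/mol
  T = 333.2 K: K = (2.333, 0.185), RR gives ψ = 0.237, H_out = 7.483 kJ/mol
  T = 329.5 K: K = (2.183, 0.175), RR gives ψ = 0.181, H_out = 5.378 kJ/mol
  T = 331.4 K: K = (2.259, 0.180), RR gives ψ = 0.211, H_out = 6.492 kJ/mol
Linear interpolation between T = 329.5 (H_out = 5.378) and T = 331.4 (H_out = 6.492) on hF = 6.106 gives T ≈ 330.7 K, at which ψ = 0.20.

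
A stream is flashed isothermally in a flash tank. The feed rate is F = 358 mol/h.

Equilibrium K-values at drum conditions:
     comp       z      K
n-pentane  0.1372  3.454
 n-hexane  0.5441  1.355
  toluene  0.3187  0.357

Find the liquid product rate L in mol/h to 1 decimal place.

L = 169.6 mol/h

Rachford–Rice: g(V/F) = Σ zᵢ(Kᵢ−1)/(1+V/F(Kᵢ−1)) = 0.
Check two-phase: ΣzᵢKᵢ = 1.3249 > 1 and Σzᵢ/Kᵢ = 1.3340 > 1, so g(0) = 0.3249 > 0 and g(1) = -0.3340 < 0.
Newton iteration, V/F⁰ = 0.5:
  V/F = 0.5000: g = 0.01320, g' = -0.5023 → V/F = 0.5263
  V/F = 0.5263: g = -0.00006, g' = -0.5071 → V/F = 0.5262
Converged at V/F = 0.5262.
Then V = V/F·F = 0.5262·358 = 188.4 mol/h and L = F − V = 169.6 mol/h.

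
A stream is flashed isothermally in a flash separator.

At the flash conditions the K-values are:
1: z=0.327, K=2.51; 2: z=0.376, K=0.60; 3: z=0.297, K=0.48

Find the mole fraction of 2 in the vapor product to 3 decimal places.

Material balance + equilibrium reduce to Σ zᵢ(Kᵢ−1)/(1+β(Kᵢ−1)) = 0.
Feasibility: ΣzᵢKᵢ = 1.189, Σzᵢ/Kᵢ = 1.376 — both > 1, two phases present.
Iterate (Newton) starting at β = 0.5:
  β = 0.500: g = -0.1154, g' = -0.483 → β = 0.261
  β = 0.261: g = 0.0075, g' = -0.566 → β = 0.274
Converged at β = 0.274.
Compositions from xᵢ = zᵢ/(1+β(Kᵢ−1)), yᵢ = Kᵢxᵢ:
  1: x = 0.231, y = 0.580
  2: x = 0.422, y = 0.253
  3: x = 0.346, y = 0.166

y_2 = 0.253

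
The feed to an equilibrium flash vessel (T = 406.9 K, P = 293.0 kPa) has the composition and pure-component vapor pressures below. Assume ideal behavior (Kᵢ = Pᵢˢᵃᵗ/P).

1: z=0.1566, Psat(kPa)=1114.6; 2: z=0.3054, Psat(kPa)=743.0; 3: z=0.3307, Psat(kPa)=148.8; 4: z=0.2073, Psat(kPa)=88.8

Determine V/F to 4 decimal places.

V/F = 0.5128

Raoult's law: Kᵢ = Pᵢˢᵃᵗ/P = Pᵢˢᵃᵗ/293.0.
  K_1 = 1114.6/293.0 = 3.804096, K_2 = 743.0/293.0 = 2.535836, K_3 = 148.8/293.0 = 0.507850, K_4 = 88.8/293.0 = 0.303072
Newton iteration, V/F⁰ = 0.55:
  V/F = 0.5500: g = -0.03044, g' = -0.8176 → V/F = 0.5128
Converged at V/F = 0.5128.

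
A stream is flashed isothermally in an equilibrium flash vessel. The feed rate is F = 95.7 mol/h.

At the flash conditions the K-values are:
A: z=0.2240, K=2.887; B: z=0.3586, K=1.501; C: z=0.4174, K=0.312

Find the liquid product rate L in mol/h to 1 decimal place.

L = 58.2 mol/h

Let ψ = V/F and solve Σ zᵢ(Kᵢ−1)/(1+ψ(Kᵢ−1)) = 0.
g(0) = ΣzᵢKᵢ − 1 = 0.3152 and g(1) = 1 − Σzᵢ/Kᵢ = -0.6543, so a root lies in (0, 1).
Iterate (Newton) starting at ψ = 0.5:
  ψ = 0.5000: g = -0.07660, g' = -0.7278 → ψ = 0.3948
  ψ = 0.3948: g = -0.00201, g' = -0.6971 → ψ = 0.3919
Converged at ψ = 0.3919.
Then V = ψ·F = 0.3919·95.7 = 37.5 mol/h and L = F − V = 58.2 mol/h.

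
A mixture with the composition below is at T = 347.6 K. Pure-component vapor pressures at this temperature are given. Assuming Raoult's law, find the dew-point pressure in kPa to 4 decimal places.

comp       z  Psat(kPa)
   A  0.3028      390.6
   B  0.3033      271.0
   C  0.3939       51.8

Pdew = 105.2781 kPa

At the dew point ψ → 1, so Σzᵢ/Kᵢ = 1 with Kᵢ = Pᵢˢᵃᵗ/P ⇒ 1/P = Σzᵢ/Pᵢˢᵃᵗ.
1/P = 0.3028/390.6 + 0.3033/271.0 + 0.3939/51.8 = 0.0094987 ⇒ P = 105.2781 kPa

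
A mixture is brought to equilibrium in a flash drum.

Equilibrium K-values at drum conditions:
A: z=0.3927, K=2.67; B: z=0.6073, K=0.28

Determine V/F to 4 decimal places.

Newton–Raphson from V/F = 0.5:
  V/F = 0.5000: g = -0.32582, g' = -1.0939 → V/F = 0.2021
  V/F = 0.2021: g = -0.02143, g' = -1.0434 → V/F = 0.1816
  V/F = 0.1816: g = 0.00018, g' = -1.0615 → V/F = 0.1818
Converged at V/F = 0.1818.

V/F = 0.1818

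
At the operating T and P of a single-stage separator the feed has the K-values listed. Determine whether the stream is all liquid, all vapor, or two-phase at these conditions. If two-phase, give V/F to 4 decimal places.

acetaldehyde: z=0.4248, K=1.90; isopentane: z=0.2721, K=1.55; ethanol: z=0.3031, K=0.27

ΣzᵢKᵢ = 1.3107; Σzᵢ/Kᵢ = 1.5217.
Both exceed 1, so a two-phase solution exists.
Rachford–Rice: g(ψ) = Σ zᵢ(Kᵢ−1)/(1+ψ(Kᵢ−1)) = 0.
Newton iteration, ψ⁰ = 0.5:
  ψ = 0.5000: g = 0.03260, g' = -0.6149 → ψ = 0.5530
  ψ = 0.5530: g = -0.00104, g' = -0.6561 → ψ = 0.5514
Converged at ψ = 0.5514.

two-phase, V/F = 0.5514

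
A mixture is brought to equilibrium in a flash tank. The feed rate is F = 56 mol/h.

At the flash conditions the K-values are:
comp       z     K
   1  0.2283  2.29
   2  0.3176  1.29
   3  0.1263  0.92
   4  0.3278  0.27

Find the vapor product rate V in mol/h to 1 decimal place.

Rachford–Rice: g(ψ) = Σ zᵢ(Kᵢ−1)/(1+ψ(Kᵢ−1)) = 0.
Check two-phase: ΣzᵢKᵢ = 1.1372 > 1 and Σzᵢ/Kᵢ = 1.6973 > 1, so g(0) = 0.1372 > 0 and g(1) = -0.6973 < 0.
Iterate (Newton) starting at ψ = 0.5:
  ψ = 0.5000: g = -0.12789, g' = -0.5949 → ψ = 0.2850
  ψ = 0.2850: g = -0.01209, g' = -0.5053 → ψ = 0.2611
  ψ = 0.2611: g = -0.00003, g' = -0.5032 → ψ = 0.2610
Converged at ψ = 0.2610.
Then V = ψ·F = 0.2610·56 = 14.6 mol/h and L = F − V = 41.4 mol/h.

V = 14.6 mol/h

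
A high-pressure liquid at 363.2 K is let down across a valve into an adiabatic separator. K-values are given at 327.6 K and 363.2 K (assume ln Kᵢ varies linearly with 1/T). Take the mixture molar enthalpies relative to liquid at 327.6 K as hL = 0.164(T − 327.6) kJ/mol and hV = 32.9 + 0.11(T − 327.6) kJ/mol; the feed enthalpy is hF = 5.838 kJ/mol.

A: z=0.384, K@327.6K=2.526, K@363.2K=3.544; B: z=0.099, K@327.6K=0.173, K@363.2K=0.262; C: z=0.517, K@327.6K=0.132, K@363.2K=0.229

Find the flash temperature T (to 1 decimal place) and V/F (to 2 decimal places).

T = 338.8 K, V/F = 0.12

Adiabatic flash: solve Rachford–Rice at each trial T, then check hF = ψ·hV(T) + (1−ψ)·hL(T).
  T = 327.6 K: K = (2.526, 0.173, 0.132), RR gives ψ = 0.042, H_out = 1.385 kJ/mol
  T = 363.2 K: K = (3.544, 0.262, 0.229), RR gives ψ = 0.259, H_out = 13.872 kJ/mol
  T = 345.4 K: K = (3.018, 0.215, 0.176), RR gives ψ = 0.165, H_out = 8.174 kJ/mol
  T = 336.5 K: K = (2.768, 0.194, 0.153), RR gives ψ = 0.108, H_out = 4.976 kJ/mol
  T = 340.9 K: K = (2.890, 0.204, 0.164), RR gives ψ = 0.137, H_out = 6.597 kJ/mol
  T = 338.7 K: K = (2.829, 0.199, 0.159), RR gives ψ = 0.123, H_out = 5.797 kJ/mol
Linear interpolation between T = 338.7 (H_out = 5.797) and T = 340.9 (H_out = 6.597) on hF = 5.838 gives T ≈ 338.8 K, at which ψ = 0.12.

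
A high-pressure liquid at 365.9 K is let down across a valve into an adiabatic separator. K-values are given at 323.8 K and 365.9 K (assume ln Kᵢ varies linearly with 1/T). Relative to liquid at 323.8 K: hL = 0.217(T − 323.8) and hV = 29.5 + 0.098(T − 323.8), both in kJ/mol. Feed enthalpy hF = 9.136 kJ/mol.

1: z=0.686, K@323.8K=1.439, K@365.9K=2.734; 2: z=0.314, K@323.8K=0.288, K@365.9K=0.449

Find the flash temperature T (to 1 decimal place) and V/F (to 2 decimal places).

Adiabatic flash: solve Rachford–Rice at each trial T, then check hF = ψ·hV(T) + (1−ψ)·hL(T).
  T = 323.8 K: K = (1.439, 0.288), RR gives ψ = 0.248, H_out = 7.323 kJ/mol
  T = 365.9 K: K = (2.734, 0.449), RR gives ψ = 1.000, H_out = 33.626 kJ/mol
  T = 344.9 K: K = (2.024, 0.365), RR gives ψ = 0.773, H_out = 25.448 kJ/mol
  T = 334.4 K: K = (1.717, 0.325), RR gives ψ = 0.579, H_out = 18.658 kJ/mol
  T = 329.1 K: K = (1.574, 0.306), RR gives ψ = 0.442, H_out = 13.920 kJ/mol
  T = 326.5 K: K = (1.507, 0.297), RR gives ψ = 0.357, H_out = 10.999 kJ/mol
  T = 325.1 K: K = (1.471, 0.292), RR gives ψ = 0.304, H_out = 9.190 kJ/mol
Linear interpolation between T = 323.8 (H_out = 7.323) and T = 325.1 (H_out = 9.190) on hF = 9.136 gives T ≈ 325.1 K, at which ψ = 0.30.

T = 325.1 K, V/F = 0.30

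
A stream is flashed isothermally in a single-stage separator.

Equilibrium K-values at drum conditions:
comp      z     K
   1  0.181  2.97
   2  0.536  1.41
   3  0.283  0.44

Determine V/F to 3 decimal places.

V/F = 0.837

Rachford–Rice: g(V/F) = Σ zᵢ(Kᵢ−1)/(1+V/F(Kᵢ−1)) = 0.
Check two-phase: ΣzᵢKᵢ = 1.418 > 1 and Σzᵢ/Kᵢ = 1.084 > 1, so g(0) = 0.418 > 0 and g(1) = -0.084 < 0.
Newton–Raphson from V/F = 0.5:
  V/F = 0.500: g = 0.1419, g' = -0.412 → V/F = 0.845
  V/F = 0.845: g = -0.0037, g' = -0.468 → V/F = 0.837
Converged at V/F = 0.837.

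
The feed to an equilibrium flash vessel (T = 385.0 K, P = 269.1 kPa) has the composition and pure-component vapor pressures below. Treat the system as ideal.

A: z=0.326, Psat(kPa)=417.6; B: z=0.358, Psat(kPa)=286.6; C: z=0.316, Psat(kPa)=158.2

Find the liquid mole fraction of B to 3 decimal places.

Raoult's law: Kᵢ = Pᵢˢᵃᵗ/P = Pᵢˢᵃᵗ/269.1.
  K_A = 417.6/269.1 = 1.55184, K_B = 286.6/269.1 = 1.06503, K_C = 158.2/269.1 = 0.58789
Newton iteration, ψ⁰ = 0.5:
  ψ = 0.500: g = -0.0005, g' = -0.148 → ψ = 0.497
Converged at ψ = 0.497.
Compositions from xᵢ = zᵢ/(1+ψ(Kᵢ−1)), yᵢ = Kᵢxᵢ:
  A: x = 0.256, y = 0.397
  B: x = 0.347, y = 0.369
  C: x = 0.397, y = 0.234

x_B = 0.347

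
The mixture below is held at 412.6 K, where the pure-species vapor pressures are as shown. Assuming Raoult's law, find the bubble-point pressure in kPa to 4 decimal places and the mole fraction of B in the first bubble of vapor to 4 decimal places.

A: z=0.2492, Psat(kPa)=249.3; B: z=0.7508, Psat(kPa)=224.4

Pbub = 230.6051 kPa, y_B = 0.7306

At the bubble point ψ → 0, so ΣzᵢKᵢ = 1 with Kᵢ = Pᵢˢᵃᵗ/P ⇒ P = ΣzᵢPᵢˢᵃᵗ.
P = 0.2492·249.3 + 0.7508·224.4 = 230.6051 kPa
yᵢ = zᵢPᵢˢᵃᵗ/P ⇒ y_B = 0.7508·224.4/230.6051 = 0.7306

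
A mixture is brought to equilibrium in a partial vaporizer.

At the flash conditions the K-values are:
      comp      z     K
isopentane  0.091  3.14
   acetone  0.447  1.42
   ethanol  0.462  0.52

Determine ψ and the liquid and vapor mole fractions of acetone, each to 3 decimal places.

Iterate (Newton) starting at ψ = 0.5:
  ψ = 0.500: g = -0.0426, g' = -0.335 → ψ = 0.373
  ψ = 0.373: g = 0.0004, g' = -0.346 → ψ = 0.374
Converged at ψ = 0.374.
Compositions from xᵢ = zᵢ/(1+ψ(Kᵢ−1)), yᵢ = Kᵢxᵢ:
  isopentane: x = 0.051, y = 0.159
  acetone: x = 0.386, y = 0.548
  ethanol: x = 0.563, y = 0.293

ψ = 0.374, x_acetone = 0.386, y_acetone = 0.548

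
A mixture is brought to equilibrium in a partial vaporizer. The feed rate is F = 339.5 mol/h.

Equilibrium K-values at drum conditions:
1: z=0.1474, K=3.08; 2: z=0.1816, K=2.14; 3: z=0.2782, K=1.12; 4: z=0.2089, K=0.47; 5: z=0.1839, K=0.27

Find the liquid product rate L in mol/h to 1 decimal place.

Material balance + equilibrium reduce to Σ zᵢ(Kᵢ−1)/(1+β(Kᵢ−1)) = 0.
Feasibility: ΣzᵢKᵢ = 1.3020, Σzᵢ/Kᵢ = 1.5067 — both > 1, two phases present.
Newton iteration, β⁰ = 0.32:
  β = 0.3200: g = 0.05942, g' = -0.6122 → β = 0.4170
  β = 0.4170: g = 0.00114, g' = -0.5942 → β = 0.4190
Converged at β = 0.4190.
Then V = β·F = 0.4190·339.5 = 142.2 mol/h and L = F − V = 197.3 mol/h.

L = 197.3 mol/h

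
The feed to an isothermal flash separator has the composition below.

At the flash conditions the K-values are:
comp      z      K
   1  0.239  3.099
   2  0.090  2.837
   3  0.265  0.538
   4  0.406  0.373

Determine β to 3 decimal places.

β = 0.252

Material balance + equilibrium reduce to Σ zᵢ(Kᵢ−1)/(1+β(Kᵢ−1)) = 0.
g(0) = ΣzᵢKᵢ − 1 = 0.290 and g(1) = 1 − Σzᵢ/Kᵢ = -0.690, so a root lies in (0, 1).
Iterate (Newton) starting at β = 0.42:
  β = 0.420: g = -0.1375, g' = -0.775 → β = 0.243
  β = 0.243: g = 0.0086, g' = -0.901 → β = 0.252
Converged at β = 0.252.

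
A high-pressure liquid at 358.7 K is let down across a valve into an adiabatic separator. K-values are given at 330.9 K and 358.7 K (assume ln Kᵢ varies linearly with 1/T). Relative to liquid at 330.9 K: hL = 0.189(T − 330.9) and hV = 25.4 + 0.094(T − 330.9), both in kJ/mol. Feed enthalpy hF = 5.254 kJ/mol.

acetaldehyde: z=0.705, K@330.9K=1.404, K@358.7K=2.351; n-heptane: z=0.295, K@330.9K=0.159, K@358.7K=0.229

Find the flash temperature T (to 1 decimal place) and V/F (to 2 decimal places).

Adiabatic flash: solve Rachford–Rice at each trial T, then check hF = ψ·hV(T) + (1−ψ)·hL(T).
  T = 330.9 K: K = (1.404, 0.159), RR gives ψ = 0.108, H_out = 2.745 kJ/mol
  T = 358.7 K: K = (2.351, 0.229), RR gives ψ = 0.696, H_out = 21.095 kJ/mol
  T = 344.8 K: K = (1.836, 0.192), RR gives ψ = 0.520, H_out = 15.144 kJ/mol
  T = 337.9 K: K = (1.611, 0.175), RR gives ψ = 0.372, H_out = 10.533 kJ/mol
  T = 334.4 K: K = (1.505, 0.167), RR gives ψ = 0.262, H_out = 7.241 kJ/mol
  T = 332.6 K: K = (1.453, 0.163), RR gives ψ = 0.190, H_out = 5.124 kJ/mol
Linear interpolation between T = 332.6 (H_out = 5.124) and T = 334.4 (H_out = 7.241) on hF = 5.254 gives T ≈ 332.7 K, at which ψ = 0.19.

T = 332.7 K, V/F = 0.19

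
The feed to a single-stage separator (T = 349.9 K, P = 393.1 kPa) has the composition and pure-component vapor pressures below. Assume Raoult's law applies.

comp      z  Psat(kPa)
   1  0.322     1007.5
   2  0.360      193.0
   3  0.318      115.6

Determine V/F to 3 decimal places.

Raoult's law: Kᵢ = Pᵢˢᵃᵗ/P = Pᵢˢᵃᵗ/393.1.
  K_1 = 1007.5/393.1 = 2.56296, K_2 = 193.0/393.1 = 0.49097, K_3 = 115.6/393.1 = 0.29407
Rachford–Rice: g(V/F) = Σ zᵢ(Kᵢ−1)/(1+V/F(Kᵢ−1)) = 0.
Check two-phase: ΣzᵢKᵢ = 1.096 > 1 and Σzᵢ/Kᵢ = 1.940 > 1, so g(0) = 0.096 > 0 and g(1) = -0.940 < 0.
Iterate (Newton) starting at V/F = 0.31:
  V/F = 0.310: g = -0.1659, g' = -0.748 → V/F = 0.088
  V/F = 0.088: g = 0.0111, g' = -0.890 → V/F = 0.101
Converged at V/F = 0.101.

V/F = 0.101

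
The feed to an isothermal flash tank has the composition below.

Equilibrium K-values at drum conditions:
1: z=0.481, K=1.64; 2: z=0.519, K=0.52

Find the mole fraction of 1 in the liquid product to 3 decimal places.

x_1 = 0.429

Let β = V/F and solve Σ zᵢ(Kᵢ−1)/(1+β(Kᵢ−1)) = 0.
Feasibility: ΣzᵢKᵢ = 1.059, Σzᵢ/Kᵢ = 1.291 — both > 1, two phases present.
Newton–Raphson from β = 0.5:
  β = 0.500: g = -0.0946, g' = -0.320 → β = 0.205
  β = 0.205: g = -0.0040, g' = -0.301 → β = 0.191
Converged at β = 0.191.
Compositions from xᵢ = zᵢ/(1+β(Kᵢ−1)), yᵢ = Kᵢxᵢ:
  1: x = 0.429, y = 0.703
  2: x = 0.571, y = 0.297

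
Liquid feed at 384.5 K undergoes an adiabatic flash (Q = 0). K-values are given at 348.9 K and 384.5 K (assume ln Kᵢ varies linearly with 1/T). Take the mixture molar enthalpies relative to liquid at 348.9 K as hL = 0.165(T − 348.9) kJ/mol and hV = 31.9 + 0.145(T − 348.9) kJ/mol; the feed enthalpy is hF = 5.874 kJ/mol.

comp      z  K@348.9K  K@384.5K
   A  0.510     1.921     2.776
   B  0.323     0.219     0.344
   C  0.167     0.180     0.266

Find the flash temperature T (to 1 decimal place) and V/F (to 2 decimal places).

T = 352.8 K, V/F = 0.16

Adiabatic flash: solve Rachford–Rice at each trial T, then check hF = ψ·hV(T) + (1−ψ)·hL(T).
  T = 348.9 K: K = (1.921, 0.219, 0.180), RR gives ψ = 0.110, H_out = 3.510 kJ/mol
  T = 384.5 K: K = (2.776, 0.344, 0.266), RR gives ψ = 0.470, H_out = 20.539 kJ/mol
  T = 366.7 K: K = (2.330, 0.277, 0.221), RR gives ψ = 0.319, H_out = 12.994 kJ/mol
  T = 357.8 K: K = (2.121, 0.247, 0.200), RR gives ψ = 0.226, H_out = 8.636 kJ/mol
  T = 353.4 K: K = (2.021, 0.233, 0.190), RR gives ψ = 0.172, H_out = 6.225 kJ/mol
  T = 351.1 K: K = (1.969, 0.226, 0.185), RR gives ψ = 0.142, H_out = 4.873 kJ/mol
Linear interpolation between T = 351.1 (H_out = 4.873) and T = 353.4 (H_out = 6.225) on hF = 5.874 gives T ≈ 352.8 K, at which ψ = 0.16.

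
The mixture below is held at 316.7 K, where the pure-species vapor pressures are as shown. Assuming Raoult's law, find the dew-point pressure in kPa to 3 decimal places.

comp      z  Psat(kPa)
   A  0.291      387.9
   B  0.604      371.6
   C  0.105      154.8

At the dew point ψ → 1, so Σzᵢ/Kᵢ = 1 with Kᵢ = Pᵢˢᵃᵗ/P ⇒ 1/P = Σzᵢ/Pᵢˢᵃᵗ.
1/P = 0.291/387.9 + 0.604/371.6 + 0.105/154.8 = 0.003054 ⇒ P = 327.451 kPa

Pdew = 327.451 kPa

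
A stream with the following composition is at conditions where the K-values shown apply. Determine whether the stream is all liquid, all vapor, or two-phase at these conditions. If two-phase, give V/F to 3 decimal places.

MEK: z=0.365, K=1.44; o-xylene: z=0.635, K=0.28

ΣzᵢKᵢ = 0.703; Σzᵢ/Kᵢ = 2.521.
Since ΣzᵢKᵢ < 1 the mixture is below its bubble point — single liquid phase.

all liquid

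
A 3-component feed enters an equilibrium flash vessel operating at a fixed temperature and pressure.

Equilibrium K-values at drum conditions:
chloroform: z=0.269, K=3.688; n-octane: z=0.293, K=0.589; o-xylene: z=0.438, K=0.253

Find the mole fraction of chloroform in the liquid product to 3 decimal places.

Material balance + equilibrium reduce to Σ zᵢ(Kᵢ−1)/(1+ψ(Kᵢ−1)) = 0.
Check two-phase: ΣzᵢKᵢ = 1.275 > 1 and Σzᵢ/Kᵢ = 2.302 > 1, so g(0) = 0.275 > 0 and g(1) = -1.302 < 0.
Newton iteration, ψ⁰ = 0.5:
  ψ = 0.500: g = -0.3653, g' = -1.055 → ψ = 0.154
  ψ = 0.154: g = 0.0136, g' = -1.342 → ψ = 0.164
Converged at ψ = 0.164.
Compositions from xᵢ = zᵢ/(1+ψ(Kᵢ−1)), yᵢ = Kᵢxᵢ:
  chloroform: x = 0.187, y = 0.689
  n-octane: x = 0.314, y = 0.185
  o-xylene: x = 0.499, y = 0.126

x_chloroform = 0.187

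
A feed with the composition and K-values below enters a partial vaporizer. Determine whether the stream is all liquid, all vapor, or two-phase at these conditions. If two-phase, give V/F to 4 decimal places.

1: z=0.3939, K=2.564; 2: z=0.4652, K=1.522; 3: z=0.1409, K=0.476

all vapor

ΣzᵢKᵢ = 1.7851; Σzᵢ/Kᵢ = 0.7553.
Since Σzᵢ/Kᵢ < 1 the mixture is above its dew point — single vapor phase.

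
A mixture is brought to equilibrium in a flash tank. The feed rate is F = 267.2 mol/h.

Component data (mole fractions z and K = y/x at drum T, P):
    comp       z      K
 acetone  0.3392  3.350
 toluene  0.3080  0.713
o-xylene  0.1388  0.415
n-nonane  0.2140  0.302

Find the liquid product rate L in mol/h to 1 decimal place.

Let ψ = V/F and solve Σ zᵢ(Kᵢ−1)/(1+ψ(Kᵢ−1)) = 0.
Feasibility: ΣzᵢKᵢ = 1.4782, Σzᵢ/Kᵢ = 1.5763 — both > 1, two phases present.
Newton iteration, ψ⁰ = 0.47:
  ψ = 0.4700: g = -0.05770, g' = -0.7781 → ψ = 0.3958
  ψ = 0.3958: g = 0.00117, g' = -0.8146 → ψ = 0.3973
Converged at ψ = 0.3973.
Then V = ψ·F = 0.3973·267.2 = 106.2 mol/h and L = F − V = 161.0 mol/h.

L = 161.0 mol/h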